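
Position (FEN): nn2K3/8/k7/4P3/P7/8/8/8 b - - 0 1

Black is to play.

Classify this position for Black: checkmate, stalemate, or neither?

Black to move; black king on a6.
In check: no.
Legal moves for Black: Nd7, Nc6, Nc7+, Nb6, Kb7, Ka7, Kb6, Ka5.
Black has 8 legal moves and is not in check → neither.

neither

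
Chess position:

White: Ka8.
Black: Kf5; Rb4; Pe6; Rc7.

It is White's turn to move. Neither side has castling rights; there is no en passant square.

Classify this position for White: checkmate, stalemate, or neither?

stalemate

White to move; white king on a8.
In check: no.
King squares — a7: attacked by Rc7; b7: attacked by Rb4; b8: attacked by Rb4.
Legal moves for White: none.
Not in check and no legal moves → stalemate.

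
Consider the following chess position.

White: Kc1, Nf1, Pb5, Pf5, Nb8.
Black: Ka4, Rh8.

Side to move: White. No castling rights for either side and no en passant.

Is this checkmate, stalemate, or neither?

White to move; white king on c1.
In check: no.
Legal moves for White: Nd7, Nc6, Na6, Ng3, Ne3, Nh2, Nd2, Kd2, Kc2, Kb2, Kd1, Kb1, f6, b6.
White has 14 legal moves and is not in check → neither.

neither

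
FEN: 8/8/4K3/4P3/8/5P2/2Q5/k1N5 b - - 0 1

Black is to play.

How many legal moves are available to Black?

0

Black to move; king on a1.
In check: no.
Legal moves: none.
Count: 0.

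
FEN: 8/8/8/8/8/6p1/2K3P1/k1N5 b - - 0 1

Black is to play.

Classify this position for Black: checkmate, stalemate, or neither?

stalemate

Black to move; black king on a1.
In check: no.
King squares — b1: attacked by Kc2; a2: attacked by Nc1; b2: attacked by Kc2.
Legal moves for Black: none.
Not in check and no legal moves → stalemate.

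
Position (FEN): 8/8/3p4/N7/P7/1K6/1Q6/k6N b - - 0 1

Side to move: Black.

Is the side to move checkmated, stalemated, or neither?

checkmate

Black to move; black king on a1.
In check: yes, from the white queen on b2.
King squares — b1: attacked by Qb2; a2: attacked by Qb2; b2: attacked by Kb3.
Legal moves for Black: none.
In check with no legal moves → checkmate.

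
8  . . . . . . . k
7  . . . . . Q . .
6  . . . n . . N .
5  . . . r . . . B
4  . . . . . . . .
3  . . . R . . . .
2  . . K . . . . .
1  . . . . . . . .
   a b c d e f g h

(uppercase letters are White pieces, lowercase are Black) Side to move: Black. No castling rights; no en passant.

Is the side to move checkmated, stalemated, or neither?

checkmate

Black to move; black king on h8.
In check: yes, from the white knight on g6.
King squares — g7: attacked by Qf7; h7: attacked by Qf7; g8: attacked by Qf7.
Legal moves for Black: none.
In check with no legal moves → checkmate.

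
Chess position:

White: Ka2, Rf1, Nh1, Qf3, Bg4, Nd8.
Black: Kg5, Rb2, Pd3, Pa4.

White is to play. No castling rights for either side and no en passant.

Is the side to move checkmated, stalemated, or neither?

White to move; white king on a2.
In check: yes, from the black rook on b2.
King squares — a1: available; b1: attacked by Rb2; b2: available; a3: available; b3: attacked by Rb2.
Legal moves for White: Ka3, Kxb2, Ka1.
White is in check but has 3 legal moves → neither.

neither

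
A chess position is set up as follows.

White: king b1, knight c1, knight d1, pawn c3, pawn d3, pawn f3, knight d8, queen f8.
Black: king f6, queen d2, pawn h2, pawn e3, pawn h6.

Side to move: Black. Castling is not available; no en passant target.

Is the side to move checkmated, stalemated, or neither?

Black to move; black king on f6.
In check: yes, from the white queen on f8.
Legal moves for Black: Kg6, Kg5, Ke5.
Black is in check but has 3 legal moves → neither.

neither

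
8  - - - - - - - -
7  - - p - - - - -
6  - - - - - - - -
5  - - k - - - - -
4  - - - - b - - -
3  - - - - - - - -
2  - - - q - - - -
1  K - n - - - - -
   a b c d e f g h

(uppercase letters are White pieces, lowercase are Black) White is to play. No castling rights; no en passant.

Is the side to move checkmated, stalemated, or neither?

White to move; white king on a1.
In check: no.
King squares — b1: attacked by Be4; a2: attacked by Nc1; b2: attacked by Qd2.
Legal moves for White: none.
Not in check and no legal moves → stalemate.

stalemate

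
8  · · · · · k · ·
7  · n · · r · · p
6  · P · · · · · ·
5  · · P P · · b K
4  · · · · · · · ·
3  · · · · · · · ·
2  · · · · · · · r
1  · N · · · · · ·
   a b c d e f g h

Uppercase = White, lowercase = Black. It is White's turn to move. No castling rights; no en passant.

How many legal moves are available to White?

White to move; king on h5.
In check: yes, from the black rook on h2.
Legal moves: Kxg5, Kg4.
Count: 2.

2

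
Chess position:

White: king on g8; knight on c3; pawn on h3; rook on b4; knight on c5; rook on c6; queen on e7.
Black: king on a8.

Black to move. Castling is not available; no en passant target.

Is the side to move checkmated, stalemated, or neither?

stalemate

Black to move; black king on a8.
In check: no.
King squares — a7: attacked by Qe7; b7: attacked by Rb4; b8: attacked by Rb4.
Legal moves for Black: none.
Not in check and no legal moves → stalemate.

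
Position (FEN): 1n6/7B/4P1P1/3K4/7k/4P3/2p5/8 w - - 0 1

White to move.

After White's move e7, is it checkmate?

After e7: black king on h4; in check: no.
Black is not in check, so this cannot be checkmate.

no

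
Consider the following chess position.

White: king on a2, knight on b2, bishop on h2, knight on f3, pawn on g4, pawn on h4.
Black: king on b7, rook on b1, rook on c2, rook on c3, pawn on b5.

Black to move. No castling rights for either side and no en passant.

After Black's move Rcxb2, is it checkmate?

yes

After Rcxb2: white king on a2; in check: yes, from the black rook on b2.
King squares — a1: attacked by Rb1; b1: attacked by Rb2; b2: attacked by Rb1; a3: attacked by Rc3; b3: attacked by Rb2.
White has no legal moves → checkmate.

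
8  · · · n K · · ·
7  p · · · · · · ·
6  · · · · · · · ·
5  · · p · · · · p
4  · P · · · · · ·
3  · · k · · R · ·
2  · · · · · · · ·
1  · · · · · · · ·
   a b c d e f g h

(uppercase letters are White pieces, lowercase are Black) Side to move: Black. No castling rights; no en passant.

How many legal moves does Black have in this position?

6

Black to move; king on c3.
In check: yes, from the white rook on f3.
Legal moves: Kd4, Kc4, Kxb4, Kd2, Kc2, Kb2.
Count: 6.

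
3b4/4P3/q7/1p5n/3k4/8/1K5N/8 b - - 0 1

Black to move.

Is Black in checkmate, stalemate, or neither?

Black to move; black king on d4.
In check: no.
Legal moves for Black include: Bxe7, Bc7, Bb6, Ba5, Qc8, Qa8, Qb7, Qa7, Qh6, Qg6, Qf6, Qe6, Qd6, Qc6, Qb6, Qa5, Qa4, Qa3+, ... (list truncated; more exist).
Black has legal moves and is not in check → neither.

neither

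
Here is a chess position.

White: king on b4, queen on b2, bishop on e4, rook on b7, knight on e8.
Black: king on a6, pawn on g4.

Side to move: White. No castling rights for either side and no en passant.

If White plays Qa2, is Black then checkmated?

yes

After Qa2: black king on a6; in check: yes, from the white queen on a2.
King squares — a5: attacked by Qa2; b5: attacked by Kb4; b6: attacked by Rb7; a7: attacked by Qa2; b7: attacked by Be4.
Black has no legal moves → checkmate.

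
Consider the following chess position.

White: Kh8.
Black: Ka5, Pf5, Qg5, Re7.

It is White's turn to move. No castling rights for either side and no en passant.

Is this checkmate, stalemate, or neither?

stalemate

White to move; white king on h8.
In check: no.
King squares — g7: attacked by Qg5; h7: attacked by Re7; g8: attacked by Qg5.
Legal moves for White: none.
Not in check and no legal moves → stalemate.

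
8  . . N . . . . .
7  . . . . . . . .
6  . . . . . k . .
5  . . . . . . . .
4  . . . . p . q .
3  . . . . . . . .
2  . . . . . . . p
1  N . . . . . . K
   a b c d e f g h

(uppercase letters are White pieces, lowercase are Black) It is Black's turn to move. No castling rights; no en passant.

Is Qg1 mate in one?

After Qg1: white king on h1; in check: yes, from the black queen on g1.
King squares — g1: attacked by Ph2; g2: attacked by Qg1; h2: attacked by Qg1.
White has no legal moves → checkmate.

yes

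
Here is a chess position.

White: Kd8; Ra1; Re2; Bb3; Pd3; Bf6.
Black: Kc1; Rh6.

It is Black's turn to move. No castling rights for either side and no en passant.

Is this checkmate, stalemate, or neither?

checkmate

Black to move; black king on c1.
In check: yes, from the white rook on a1.
King squares — b1: attacked by Ra1; d1: attacked by Ra1; b2: attacked by Re2; c2: attacked by Re2; d2: attacked by Re2.
Legal moves for Black: none.
In check with no legal moves → checkmate.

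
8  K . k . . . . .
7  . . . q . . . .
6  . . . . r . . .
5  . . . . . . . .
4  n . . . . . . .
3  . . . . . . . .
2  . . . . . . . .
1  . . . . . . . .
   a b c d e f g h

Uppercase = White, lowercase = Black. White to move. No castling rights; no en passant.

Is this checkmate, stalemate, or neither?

White to move; white king on a8.
In check: no.
King squares — a7: attacked by Qd7; b7: attacked by Qd7; b8: attacked by Kc8.
Legal moves for White: none.
Not in check and no legal moves → stalemate.

stalemate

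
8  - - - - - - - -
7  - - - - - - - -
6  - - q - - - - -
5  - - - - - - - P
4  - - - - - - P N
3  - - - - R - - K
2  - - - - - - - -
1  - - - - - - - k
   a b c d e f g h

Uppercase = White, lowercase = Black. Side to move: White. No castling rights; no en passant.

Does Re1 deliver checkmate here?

After Re1: black king on h1; in check: yes, from the white rook on e1.
King squares — g1: attacked by Re1; g2: attacked by Kh3; h2: attacked by Kh3.
Black has no legal moves → checkmate.

yes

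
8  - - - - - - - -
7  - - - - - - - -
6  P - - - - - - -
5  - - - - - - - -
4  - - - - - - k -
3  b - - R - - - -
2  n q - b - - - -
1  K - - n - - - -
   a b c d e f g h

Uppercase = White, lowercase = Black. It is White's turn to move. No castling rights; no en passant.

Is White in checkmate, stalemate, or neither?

White to move; white king on a1.
In check: yes, from the black queen on b2.
King squares — b1: attacked by Qb2; a2: attacked by Qb2; b2: attacked by Nd1.
Legal moves for White: none.
In check with no legal moves → checkmate.

checkmate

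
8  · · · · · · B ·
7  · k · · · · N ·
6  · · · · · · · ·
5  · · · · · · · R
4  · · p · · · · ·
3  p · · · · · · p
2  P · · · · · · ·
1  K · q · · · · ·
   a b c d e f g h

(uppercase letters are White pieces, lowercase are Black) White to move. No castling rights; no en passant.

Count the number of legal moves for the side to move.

0

White to move; king on a1.
In check: yes, from the black queen on c1.
Legal moves: none.
Count: 0.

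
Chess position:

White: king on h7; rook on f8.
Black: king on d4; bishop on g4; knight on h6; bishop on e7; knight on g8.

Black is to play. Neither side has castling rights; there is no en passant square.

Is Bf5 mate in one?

no

After Bf5: white king on h7; in check: yes, from the black bishop on f5.
White has 3 legal replies: Kh8, Kg7, Rxf5.
In check but a legal move exists → not checkmate.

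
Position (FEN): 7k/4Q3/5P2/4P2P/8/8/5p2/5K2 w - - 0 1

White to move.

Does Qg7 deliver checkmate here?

After Qg7: black king on h8; in check: yes, from the white queen on g7.
King squares — g7: attacked by Pf6; h7: attacked by Qg7; g8: attacked by Qg7.
Black has no legal moves → checkmate.

yes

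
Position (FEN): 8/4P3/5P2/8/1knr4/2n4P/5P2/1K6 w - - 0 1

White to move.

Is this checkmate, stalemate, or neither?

White to move; white king on b1.
In check: yes, from the black knight on c3.
Legal moves for White: Kc2, Kc1, Ka1.
White is in check but has 3 legal moves → neither.

neither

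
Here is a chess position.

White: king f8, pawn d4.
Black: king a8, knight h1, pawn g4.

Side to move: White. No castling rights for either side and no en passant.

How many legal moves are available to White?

6

White to move; king on f8.
In check: no.
Legal moves: Kg8, Ke8, Kg7, Kf7, Ke7, d5.
Count: 6.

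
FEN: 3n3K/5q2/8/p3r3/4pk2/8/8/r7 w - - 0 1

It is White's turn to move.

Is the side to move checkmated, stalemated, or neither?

White to move; white king on h8.
In check: no.
King squares — g7: attacked by Qf7; h7: attacked by Qf7; g8: attacked by Qf7.
Legal moves for White: none.
Not in check and no legal moves → stalemate.

stalemate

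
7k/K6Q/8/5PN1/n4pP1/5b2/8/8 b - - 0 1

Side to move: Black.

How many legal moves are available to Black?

Black to move; king on h8.
In check: yes, from the white queen on h7.
Legal moves: none.
Count: 0.

0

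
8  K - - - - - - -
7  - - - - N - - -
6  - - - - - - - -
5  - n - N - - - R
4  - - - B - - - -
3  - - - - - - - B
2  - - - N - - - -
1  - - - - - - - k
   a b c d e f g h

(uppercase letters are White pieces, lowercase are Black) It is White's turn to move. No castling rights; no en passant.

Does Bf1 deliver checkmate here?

yes

After Bf1: black king on h1; in check: yes, from the white rook on h5.
King squares — g1: attacked by Bd4; g2: attacked by Bf1; h2: attacked by Rh5.
Black has no legal moves → checkmate.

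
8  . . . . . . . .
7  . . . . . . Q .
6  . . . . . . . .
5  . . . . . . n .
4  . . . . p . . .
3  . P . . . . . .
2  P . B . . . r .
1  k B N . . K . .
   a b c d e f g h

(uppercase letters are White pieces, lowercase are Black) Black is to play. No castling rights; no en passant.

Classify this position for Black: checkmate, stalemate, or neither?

Black to move; black king on a1.
In check: yes, from the white queen on g7.
King squares — b1: attacked by Bc2; a2: attacked by Bb1; b2: attacked by Qg7.
Legal moves for Black: none.
In check with no legal moves → checkmate.

checkmate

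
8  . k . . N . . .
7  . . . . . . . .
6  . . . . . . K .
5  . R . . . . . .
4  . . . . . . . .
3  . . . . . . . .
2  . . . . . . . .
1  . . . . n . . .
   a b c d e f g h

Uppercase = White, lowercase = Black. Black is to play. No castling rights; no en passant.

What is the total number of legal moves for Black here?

3

Black to move; king on b8.
In check: yes, from the white rook on b5.
Legal moves: Kc8, Ka8, Ka7.
Count: 3.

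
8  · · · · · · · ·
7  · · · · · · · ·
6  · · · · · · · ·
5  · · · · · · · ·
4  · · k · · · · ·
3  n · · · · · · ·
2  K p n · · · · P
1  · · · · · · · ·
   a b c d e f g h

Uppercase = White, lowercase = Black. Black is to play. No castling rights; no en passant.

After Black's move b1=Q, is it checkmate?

yes

After b1=Q: white king on a2; in check: yes, from the black queen on b1.
King squares — a1: attacked by Qb1; b1: attacked by Na3; b2: attacked by Qb1; a3: attacked by Nc2; b3: attacked by Qb1.
White has no legal moves → checkmate.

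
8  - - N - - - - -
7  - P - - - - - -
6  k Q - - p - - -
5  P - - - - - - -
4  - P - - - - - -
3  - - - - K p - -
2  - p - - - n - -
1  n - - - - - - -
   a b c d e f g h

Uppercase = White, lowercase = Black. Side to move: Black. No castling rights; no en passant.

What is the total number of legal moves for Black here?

Black to move; king on a6.
In check: yes, from the white queen on b6.
Legal moves: none.
Count: 0.

0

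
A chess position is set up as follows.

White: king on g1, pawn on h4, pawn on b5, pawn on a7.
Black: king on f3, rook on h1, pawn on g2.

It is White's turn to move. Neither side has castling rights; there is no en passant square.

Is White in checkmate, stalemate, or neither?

checkmate

White to move; white king on g1.
In check: yes, from the black rook on h1.
King squares — f1: attacked by Rh1; h1: attacked by Pg2; f2: attacked by Kf3; g2: attacked by Kf3; h2: attacked by Rh1.
Legal moves for White: none.
In check with no legal moves → checkmate.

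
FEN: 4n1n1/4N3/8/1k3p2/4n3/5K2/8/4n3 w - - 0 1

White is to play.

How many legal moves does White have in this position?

3

White to move; king on f3.
In check: yes, from the black knight on e1.
Legal moves: Kf4, Ke3, Ke2.
Count: 3.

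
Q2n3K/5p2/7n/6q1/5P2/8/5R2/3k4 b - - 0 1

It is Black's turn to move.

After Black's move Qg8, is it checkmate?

yes

After Qg8: white king on h8; in check: yes, from the black queen on g8.
King squares — g7: attacked by Qg8; h7: attacked by Qg8; g8: attacked by Nh6.
White has no legal moves → checkmate.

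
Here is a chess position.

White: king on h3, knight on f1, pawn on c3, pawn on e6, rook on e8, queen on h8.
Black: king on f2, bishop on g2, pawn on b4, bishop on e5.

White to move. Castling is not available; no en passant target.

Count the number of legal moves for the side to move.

2

White to move; king on h3.
In check: yes, from the black bishop on g2.
Legal moves: Kh4, Kg4.
Count: 2.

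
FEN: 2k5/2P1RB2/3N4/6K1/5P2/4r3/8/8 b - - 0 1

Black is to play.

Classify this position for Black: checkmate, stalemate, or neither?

checkmate

Black to move; black king on c8.
In check: yes, from the white knight on d6.
King squares — b7: attacked by Nd6; c7: attacked by Re7; d7: attacked by Re7; b8: attacked by Pc7; d8: attacked by Pc7.
Legal moves for Black: none.
In check with no legal moves → checkmate.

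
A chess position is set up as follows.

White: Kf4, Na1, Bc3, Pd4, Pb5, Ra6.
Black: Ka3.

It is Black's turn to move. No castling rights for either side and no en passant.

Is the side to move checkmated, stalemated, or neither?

checkmate

Black to move; black king on a3.
In check: yes, from the white rook on a6.
King squares — a2: attacked by Ra6; b2: attacked by Bc3; b3: attacked by Na1; a4: attacked by Ra6; b4: attacked by Bc3.
Legal moves for Black: none.
In check with no legal moves → checkmate.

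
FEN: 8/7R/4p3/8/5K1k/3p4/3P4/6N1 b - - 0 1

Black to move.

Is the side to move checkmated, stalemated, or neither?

checkmate

Black to move; black king on h4.
In check: yes, from the white rook on h7.
King squares — g3: attacked by Kf4; h3: attacked by Ng1; g4: attacked by Kf4; g5: attacked by Kf4; h5: attacked by Rh7.
Legal moves for Black: none.
In check with no legal moves → checkmate.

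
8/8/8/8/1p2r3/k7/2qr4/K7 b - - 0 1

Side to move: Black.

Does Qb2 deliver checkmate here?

yes

After Qb2: white king on a1; in check: yes, from the black queen on b2.
King squares — b1: attacked by Qb2; a2: attacked by Qb2; b2: attacked by Rd2.
White has no legal moves → checkmate.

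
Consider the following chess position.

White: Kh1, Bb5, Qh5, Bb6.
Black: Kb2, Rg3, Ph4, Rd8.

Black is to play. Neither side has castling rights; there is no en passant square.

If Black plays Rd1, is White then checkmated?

no

After Rd1: white king on h1; in check: yes, from the black rook on d1.
White has 4 legal replies: Kh2, Bg1, Qxd1, Bf1.
In check but a legal move exists → not checkmate.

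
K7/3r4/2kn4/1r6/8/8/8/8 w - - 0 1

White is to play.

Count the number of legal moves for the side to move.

0

White to move; king on a8.
In check: no.
Legal moves: none.
Count: 0.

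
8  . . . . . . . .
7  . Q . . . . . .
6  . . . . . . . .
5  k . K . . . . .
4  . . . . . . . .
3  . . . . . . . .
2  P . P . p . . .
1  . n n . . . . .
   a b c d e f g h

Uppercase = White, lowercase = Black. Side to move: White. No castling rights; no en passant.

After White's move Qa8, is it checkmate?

yes

After Qa8: black king on a5; in check: yes, from the white queen on a8.
King squares — a4: attacked by Qa8; b4: attacked by Kc5; b5: attacked by Kc5; a6: attacked by Qa8; b6: attacked by Kc5.
Black has no legal moves → checkmate.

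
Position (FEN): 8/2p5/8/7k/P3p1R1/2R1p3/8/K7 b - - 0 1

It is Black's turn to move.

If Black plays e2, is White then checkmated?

no

After e2: white king on a1; in check: no.
White is not in check, so this cannot be checkmate.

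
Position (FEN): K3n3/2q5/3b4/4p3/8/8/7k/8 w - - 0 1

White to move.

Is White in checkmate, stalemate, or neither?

stalemate

White to move; white king on a8.
In check: no.
King squares — a7: attacked by Qc7; b7: attacked by Qc7; b8: attacked by Qc7.
Legal moves for White: none.
Not in check and no legal moves → stalemate.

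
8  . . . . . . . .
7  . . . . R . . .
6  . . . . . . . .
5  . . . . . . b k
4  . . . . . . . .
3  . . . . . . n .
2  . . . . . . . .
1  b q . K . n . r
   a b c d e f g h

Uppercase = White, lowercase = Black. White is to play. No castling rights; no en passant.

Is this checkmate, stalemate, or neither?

checkmate

White to move; white king on d1.
In check: yes, from the black queen on b1.
King squares — c1: attacked by Qb1; e1: attacked by Qb1; c2: attacked by Qb1; d2: attacked by Nf1; e2: attacked by Ng3.
Legal moves for White: none.
In check with no legal moves → checkmate.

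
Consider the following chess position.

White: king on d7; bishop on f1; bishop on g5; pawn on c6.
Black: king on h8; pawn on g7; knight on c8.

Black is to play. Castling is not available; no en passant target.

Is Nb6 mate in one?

After Nb6: white king on d7; in check: yes, from the black knight on b6.
White has 6 legal replies: Ke8, Kd8, Ke7, Kc7, Ke6, Kd6.
In check but a legal move exists → not checkmate.

no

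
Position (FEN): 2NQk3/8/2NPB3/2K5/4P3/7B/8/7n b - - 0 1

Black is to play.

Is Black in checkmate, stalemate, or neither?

Black to move; black king on e8.
In check: yes, from the white queen on d8.
King squares — d7: attacked by Be6; e7: attacked by Nc6; f7: attacked by Be6; d8: attacked by Nc6; f8: attacked by Qd8.
Legal moves for Black: none.
In check with no legal moves → checkmate.

checkmate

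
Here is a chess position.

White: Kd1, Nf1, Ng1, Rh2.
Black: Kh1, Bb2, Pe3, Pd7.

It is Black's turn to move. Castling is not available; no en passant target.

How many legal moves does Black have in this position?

Black to move; king on h1.
In check: yes, from the white rook on h2.
Legal moves: Kxg1.
Count: 1.

1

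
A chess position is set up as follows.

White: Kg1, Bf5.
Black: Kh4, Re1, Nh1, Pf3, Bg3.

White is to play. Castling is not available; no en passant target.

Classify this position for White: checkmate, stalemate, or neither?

checkmate

White to move; white king on g1.
In check: yes, from the black rook on e1.
King squares — f1: attacked by Re1; h1: attacked by Re1; f2: attacked by Nh1; g2: attacked by Pf3; h2: attacked by Bg3.
Legal moves for White: none.
In check with no legal moves → checkmate.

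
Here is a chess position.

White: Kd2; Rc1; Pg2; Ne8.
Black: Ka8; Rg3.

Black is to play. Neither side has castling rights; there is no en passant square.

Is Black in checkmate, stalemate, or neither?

Black to move; black king on a8.
In check: no.
Legal moves for Black: Kb8, Kb7, Ka7, Rg8, Rg7, Rg6, Rg5, Rg4, Rh3, Rf3, Re3, Rd3+, Rc3, Rb3, Ra3, Rxg2+.
Black has 16 legal moves and is not in check → neither.

neither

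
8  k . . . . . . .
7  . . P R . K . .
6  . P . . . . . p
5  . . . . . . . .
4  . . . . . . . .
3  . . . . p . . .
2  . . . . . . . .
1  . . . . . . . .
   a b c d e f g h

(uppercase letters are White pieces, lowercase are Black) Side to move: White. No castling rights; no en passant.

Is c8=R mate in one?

yes

After c8=R: black king on a8; in check: yes, from the white rook on c8.
King squares — a7: attacked by Pb6; b7: attacked by Rd7; b8: attacked by Rc8.
Black has no legal moves → checkmate.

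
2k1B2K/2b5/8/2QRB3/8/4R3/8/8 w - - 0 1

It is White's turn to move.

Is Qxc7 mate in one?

yes

After Qxc7: black king on c8; in check: yes, from the white queen on c7.
King squares — b7: attacked by Qc7; c7: attacked by Be5; d7: attacked by Rd5; b8: attacked by Qc7; d8: attacked by Rd5.
Black has no legal moves → checkmate.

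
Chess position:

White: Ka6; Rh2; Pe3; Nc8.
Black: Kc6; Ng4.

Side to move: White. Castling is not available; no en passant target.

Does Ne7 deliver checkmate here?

After Ne7: black king on c6; in check: yes, from the white knight on e7.
Black has 4 legal replies: Kd7, Kc7, Kd6, Kc5.
In check but a legal move exists → not checkmate.

no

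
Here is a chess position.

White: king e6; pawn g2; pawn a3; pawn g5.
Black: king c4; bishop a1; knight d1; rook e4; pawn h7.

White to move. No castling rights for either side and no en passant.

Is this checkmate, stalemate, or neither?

neither

White to move; white king on e6.
In check: yes, from the black rook on e4.
King squares — d5: attacked by Kc4; e5: attacked by Ba1; f5: available; d6: available; f6: attacked by Ba1; d7: available; e7: attacked by Re4; f7: available.
Legal moves for White: Kf7, Kd7, Kd6, Kf5.
White is in check but has 4 legal moves → neither.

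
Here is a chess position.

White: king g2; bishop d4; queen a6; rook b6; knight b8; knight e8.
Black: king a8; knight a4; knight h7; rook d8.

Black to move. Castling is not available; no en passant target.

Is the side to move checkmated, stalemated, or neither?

checkmate

Black to move; black king on a8.
In check: yes, from the white queen on a6.
King squares — a7: attacked by Qa6; b7: attacked by Qa6; b8: attacked by Rb6.
Legal moves for Black: none.
In check with no legal moves → checkmate.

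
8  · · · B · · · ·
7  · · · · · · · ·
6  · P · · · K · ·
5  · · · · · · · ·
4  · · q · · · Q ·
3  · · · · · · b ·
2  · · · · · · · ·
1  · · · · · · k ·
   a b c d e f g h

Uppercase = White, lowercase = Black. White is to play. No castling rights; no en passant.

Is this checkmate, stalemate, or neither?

White to move; white king on f6.
In check: no.
Legal moves for White include: Be7, Bc7, Kg7, Ke7, Kg6, Kg5, Kf5, Qg8, Qc8, Qg7, Qd7, Qg6, Qe6, Qh5, Qg5, Qf5, Qh4, Qf4, ... (list truncated; more exist).
White has legal moves and is not in check → neither.

neither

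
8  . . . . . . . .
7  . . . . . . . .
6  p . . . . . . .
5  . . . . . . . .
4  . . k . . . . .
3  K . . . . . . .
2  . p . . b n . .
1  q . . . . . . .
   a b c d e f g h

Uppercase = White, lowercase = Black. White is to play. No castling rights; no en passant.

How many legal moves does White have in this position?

0

White to move; king on a3.
In check: yes, from the black queen on a1.
Legal moves: none.
Count: 0.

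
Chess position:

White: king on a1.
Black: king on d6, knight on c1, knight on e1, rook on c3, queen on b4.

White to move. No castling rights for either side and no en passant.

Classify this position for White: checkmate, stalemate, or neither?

White to move; white king on a1.
In check: no.
King squares — b1: attacked by Qb4; a2: attacked by Nc1; b2: attacked by Qb4.
Legal moves for White: none.
Not in check and no legal moves → stalemate.

stalemate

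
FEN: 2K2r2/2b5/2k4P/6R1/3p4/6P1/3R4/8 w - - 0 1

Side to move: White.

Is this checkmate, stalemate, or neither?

checkmate

White to move; white king on c8.
In check: yes, from the black rook on f8.
King squares — b7: attacked by Kc6; c7: attacked by Kc6; d7: attacked by Kc6; b8: attacked by Bc7; d8: attacked by Bc7.
Legal moves for White: none.
In check with no legal moves → checkmate.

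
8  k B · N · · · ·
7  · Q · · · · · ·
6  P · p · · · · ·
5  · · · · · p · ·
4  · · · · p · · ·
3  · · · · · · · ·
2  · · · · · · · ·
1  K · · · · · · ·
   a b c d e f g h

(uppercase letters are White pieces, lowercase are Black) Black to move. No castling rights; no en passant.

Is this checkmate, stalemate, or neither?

Black to move; black king on a8.
In check: yes, from the white queen on b7.
King squares — a7: attacked by Qb7; b7: attacked by Pa6; b8: attacked by Qb7.
Legal moves for Black: none.
In check with no legal moves → checkmate.

checkmate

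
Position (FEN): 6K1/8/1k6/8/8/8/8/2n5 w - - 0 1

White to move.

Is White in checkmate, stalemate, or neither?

neither

White to move; white king on g8.
In check: no.
Legal moves for White: Kh8, Kf8, Kh7, Kg7, Kf7.
White has 5 legal moves and is not in check → neither.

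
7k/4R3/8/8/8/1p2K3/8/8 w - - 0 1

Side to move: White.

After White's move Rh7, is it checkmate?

After Rh7: black king on h8; in check: yes, from the white rook on h7.
Black has 2 legal replies: Kg8, Kxh7.
In check but a legal move exists → not checkmate.

no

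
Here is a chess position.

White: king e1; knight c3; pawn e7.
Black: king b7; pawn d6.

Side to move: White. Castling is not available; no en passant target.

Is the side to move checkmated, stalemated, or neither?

White to move; white king on e1.
In check: no.
Legal moves for White: Nd5, Nb5, Ne4, Na4, Ne2, Na2, Nd1, Nb1, Kf2, Ke2, Kd2, Kf1, Kd1, e8=Q, e8=R, e8=B, e8=N.
White has 17 legal moves and is not in check → neither.

neither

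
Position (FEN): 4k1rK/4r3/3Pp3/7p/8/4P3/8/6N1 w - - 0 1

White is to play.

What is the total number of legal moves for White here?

White to move; king on h8.
In check: yes, from the black rook on g8.
Legal moves: Kxg8.
Count: 1.

1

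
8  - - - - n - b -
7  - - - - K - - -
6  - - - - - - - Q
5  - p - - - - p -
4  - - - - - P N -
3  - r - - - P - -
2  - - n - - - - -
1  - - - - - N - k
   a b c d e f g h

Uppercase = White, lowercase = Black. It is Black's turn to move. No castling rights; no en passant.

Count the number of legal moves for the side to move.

Black to move; king on h1.
In check: yes, from the white queen on h6.
Legal moves: Kg2, Kg1.
Count: 2.

2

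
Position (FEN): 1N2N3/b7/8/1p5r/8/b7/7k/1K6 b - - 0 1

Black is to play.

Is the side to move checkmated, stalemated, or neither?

neither

Black to move; black king on h2.
In check: no.
Legal moves for Black include: Bxb8, Bb6, B7c5, Bd4, Be3, Bf2, Bg1, Rh8, Rh7, Rh6, Rg5, Rf5, Re5, Rd5, Rc5, Rh4, Rh3, Bf8, ... (list truncated; more exist).
Black has legal moves and is not in check → neither.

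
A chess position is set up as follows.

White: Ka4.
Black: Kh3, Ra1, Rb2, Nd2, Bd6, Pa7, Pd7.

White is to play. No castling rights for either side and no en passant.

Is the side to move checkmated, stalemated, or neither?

White to move; white king on a4.
In check: yes, from the black rook on a1.
King squares — a3: attacked by Ra1; b3: attacked by Rb2; b4: attacked by Rb2; a5: attacked by Ra1; b5: attacked by Rb2.
Legal moves for White: none.
In check with no legal moves → checkmate.

checkmate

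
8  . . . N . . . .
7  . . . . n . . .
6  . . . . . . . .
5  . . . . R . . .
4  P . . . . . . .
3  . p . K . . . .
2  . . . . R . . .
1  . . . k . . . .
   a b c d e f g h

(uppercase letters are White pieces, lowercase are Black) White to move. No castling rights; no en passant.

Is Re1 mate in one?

yes

After Re1: black king on d1; in check: yes, from the white rook on e1.
King squares — c1: attacked by Re1; e1: attacked by Re5; c2: attacked by Kd3; d2: attacked by Kd3; e2: attacked by Re1.
Black has no legal moves → checkmate.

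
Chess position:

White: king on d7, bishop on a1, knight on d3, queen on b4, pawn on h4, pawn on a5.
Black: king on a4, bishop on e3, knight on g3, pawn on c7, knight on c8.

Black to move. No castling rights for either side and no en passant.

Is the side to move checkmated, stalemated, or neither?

Black to move; black king on a4.
In check: yes, from the white queen on b4.
King squares — a3: attacked by Qb4; b3: attacked by Qb4; b4: attacked by Nd3; a5: attacked by Qb4; b5: attacked by Qb4.
Legal moves for Black: none.
In check with no legal moves → checkmate.

checkmate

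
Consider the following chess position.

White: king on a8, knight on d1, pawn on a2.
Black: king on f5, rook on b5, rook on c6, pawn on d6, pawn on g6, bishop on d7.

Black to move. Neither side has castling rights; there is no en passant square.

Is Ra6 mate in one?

After Ra6: white king on a8; in check: yes, from the black rook on a6.
King squares — a7: attacked by Ra6; b7: attacked by Rb5; b8: attacked by Rb5.
White has no legal moves → checkmate.

yes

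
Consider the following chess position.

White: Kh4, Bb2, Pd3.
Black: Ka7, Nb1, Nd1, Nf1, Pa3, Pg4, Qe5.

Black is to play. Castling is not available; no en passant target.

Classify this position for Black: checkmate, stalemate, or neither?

neither

Black to move; black king on a7.
In check: no.
Legal moves for Black include: Kb8, Ka8, Kb7, Kb6, Ka6, Qh8+, Qe8, Qb8, Qg7, Qe7+, Qc7, Qf6+, Qe6, Qd6, Qh5+, Qg5+, Qf5, Qd5, ... (list truncated; more exist).
Black has legal moves and is not in check → neither.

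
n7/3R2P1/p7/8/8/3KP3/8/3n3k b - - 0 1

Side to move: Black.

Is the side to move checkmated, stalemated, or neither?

neither

Black to move; black king on h1.
In check: no.
Legal moves for Black: Nc7, Nb6, Kh2, Kg2, Kg1, Nxe3, Nc3, Nf2+, Nb2+, a5.
Black has 10 legal moves and is not in check → neither.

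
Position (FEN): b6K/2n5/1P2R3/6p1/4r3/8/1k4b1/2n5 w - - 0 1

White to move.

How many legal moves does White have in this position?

14

White to move; king on h8.
In check: no.
Legal moves: Kg8, Kh7, Kg7, Re8, Re7, Rh6, Rg6, Rf6, Rd6, Rc6, Re5, Rxe4, bxc7, b7.
Count: 14.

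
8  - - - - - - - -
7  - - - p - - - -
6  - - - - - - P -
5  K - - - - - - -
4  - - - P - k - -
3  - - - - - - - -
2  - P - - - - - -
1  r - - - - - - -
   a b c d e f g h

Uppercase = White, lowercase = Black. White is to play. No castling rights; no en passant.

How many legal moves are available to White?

3

White to move; king on a5.
In check: yes, from the black rook on a1.
Legal moves: Kb6, Kb5, Kb4.
Count: 3.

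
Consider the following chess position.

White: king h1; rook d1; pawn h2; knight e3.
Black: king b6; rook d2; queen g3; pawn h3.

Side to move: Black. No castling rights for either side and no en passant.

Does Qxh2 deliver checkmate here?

After Qxh2: white king on h1; in check: yes, from the black queen on h2.
King squares — g1: attacked by Qh2; g2: attacked by Rd2; h2: attacked by Rd2.
White has no legal moves → checkmate.

yes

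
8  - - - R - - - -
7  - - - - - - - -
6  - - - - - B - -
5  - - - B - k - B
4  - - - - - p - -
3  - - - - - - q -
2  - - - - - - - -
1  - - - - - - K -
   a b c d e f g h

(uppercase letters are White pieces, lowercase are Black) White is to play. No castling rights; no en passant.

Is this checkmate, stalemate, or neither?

White to move; white king on g1.
In check: yes, from the black queen on g3.
King squares — f1: available; h1: available; f2: attacked by Qg3; g2: attacked by Qg3; h2: attacked by Qg3.
Legal moves for White: Kh1, Kf1, Bg2.
White is in check but has 3 legal moves → neither.

neither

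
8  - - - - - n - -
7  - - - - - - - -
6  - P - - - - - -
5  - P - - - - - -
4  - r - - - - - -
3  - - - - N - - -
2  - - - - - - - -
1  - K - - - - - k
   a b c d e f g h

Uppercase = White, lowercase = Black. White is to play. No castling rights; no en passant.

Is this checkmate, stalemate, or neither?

White to move; white king on b1.
In check: yes, from the black rook on b4.
Legal moves for White: Kc2, Ka2, Kc1, Ka1.
White is in check but has 4 legal moves → neither.

neither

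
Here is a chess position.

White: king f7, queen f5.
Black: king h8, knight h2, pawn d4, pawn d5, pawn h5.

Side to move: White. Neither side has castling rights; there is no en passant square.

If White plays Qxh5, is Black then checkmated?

After Qxh5: black king on h8; in check: yes, from the white queen on h5.
King squares — g7: attacked by Kf7; h7: attacked by Qh5; g8: attacked by Kf7.
Black has no legal moves → checkmate.

yes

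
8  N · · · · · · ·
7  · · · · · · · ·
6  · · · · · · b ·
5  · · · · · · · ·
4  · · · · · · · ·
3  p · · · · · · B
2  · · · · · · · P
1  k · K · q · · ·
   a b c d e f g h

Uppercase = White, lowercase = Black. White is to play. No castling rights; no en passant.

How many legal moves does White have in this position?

0

White to move; king on c1.
In check: yes, from the black queen on e1.
Legal moves: none.
Count: 0.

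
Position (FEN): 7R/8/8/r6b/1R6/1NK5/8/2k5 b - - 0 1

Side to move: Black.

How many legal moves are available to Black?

2

Black to move; king on c1.
In check: yes, from the white knight on b3.
Legal moves: Kd1, Kb1.
Count: 2.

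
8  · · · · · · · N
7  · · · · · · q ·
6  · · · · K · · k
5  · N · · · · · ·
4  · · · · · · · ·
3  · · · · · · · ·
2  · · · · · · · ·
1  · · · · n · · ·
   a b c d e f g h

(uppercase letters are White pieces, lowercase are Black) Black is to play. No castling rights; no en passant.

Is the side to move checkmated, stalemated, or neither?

neither

Black to move; black king on h6.
In check: no.
Legal moves for Black include: Qxh8, Qg8+, Qf8, Qh7, Qf7+, Qe7+, Qd7+, Qc7, Qb7, Qa7, Qg6+, Qf6+, Qg5, Qe5+, Qg4+, Qd4, Qg3, Qc3, ... (list truncated; more exist).
Black has legal moves and is not in check → neither.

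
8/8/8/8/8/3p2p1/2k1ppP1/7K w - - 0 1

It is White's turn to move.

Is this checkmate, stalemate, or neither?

White to move; white king on h1.
In check: no.
King squares — g1: attacked by Pf2; g2: own pawn; h2: attacked by Pg3.
Legal moves for White: none.
Not in check and no legal moves → stalemate.

stalemate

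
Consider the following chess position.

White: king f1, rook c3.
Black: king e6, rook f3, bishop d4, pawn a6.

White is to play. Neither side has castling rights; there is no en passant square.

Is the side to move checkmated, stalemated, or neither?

White to move; white king on f1.
In check: yes, from the black rook on f3.
Legal moves for White: Kg2, Ke2, Ke1, Rxf3.
White is in check but has 4 legal moves → neither.

neither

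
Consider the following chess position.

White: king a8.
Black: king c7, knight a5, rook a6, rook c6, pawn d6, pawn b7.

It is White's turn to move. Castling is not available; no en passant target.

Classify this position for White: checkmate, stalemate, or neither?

checkmate

White to move; white king on a8.
In check: yes, from the black rook on a6.
King squares — a7: attacked by Ra6; b7: attacked by Na5; b8: attacked by Kc7.
Legal moves for White: none.
In check with no legal moves → checkmate.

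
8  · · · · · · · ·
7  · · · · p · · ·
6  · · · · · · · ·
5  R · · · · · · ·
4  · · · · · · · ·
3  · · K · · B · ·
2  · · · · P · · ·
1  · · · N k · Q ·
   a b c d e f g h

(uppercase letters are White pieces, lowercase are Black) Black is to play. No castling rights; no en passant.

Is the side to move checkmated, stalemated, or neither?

Black to move; black king on e1.
In check: yes, from the white queen on g1.
King squares — d1: attacked by Qg1; f1: attacked by Qg1; d2: attacked by Kc3; e2: attacked by Bf3; f2: attacked by Nd1.
Legal moves for Black: none.
In check with no legal moves → checkmate.

checkmate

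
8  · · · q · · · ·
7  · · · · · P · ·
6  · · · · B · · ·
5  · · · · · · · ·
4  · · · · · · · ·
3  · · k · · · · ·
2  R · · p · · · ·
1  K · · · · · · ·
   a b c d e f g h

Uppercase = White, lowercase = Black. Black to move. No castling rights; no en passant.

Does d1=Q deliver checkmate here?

yes

After d1=Q: white king on a1; in check: yes, from the black queen on d1.
King squares — b1: attacked by Qd1; a2: own rook; b2: attacked by Kc3.
White has no legal moves → checkmate.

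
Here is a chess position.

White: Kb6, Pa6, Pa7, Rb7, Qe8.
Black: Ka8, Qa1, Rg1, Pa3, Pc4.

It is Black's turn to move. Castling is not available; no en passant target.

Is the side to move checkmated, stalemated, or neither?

checkmate

Black to move; black king on a8.
In check: yes, from the white queen on e8.
King squares — a7: attacked by Kb6; b7: attacked by Pa6; b8: attacked by Pa7.
Legal moves for Black: none.
In check with no legal moves → checkmate.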